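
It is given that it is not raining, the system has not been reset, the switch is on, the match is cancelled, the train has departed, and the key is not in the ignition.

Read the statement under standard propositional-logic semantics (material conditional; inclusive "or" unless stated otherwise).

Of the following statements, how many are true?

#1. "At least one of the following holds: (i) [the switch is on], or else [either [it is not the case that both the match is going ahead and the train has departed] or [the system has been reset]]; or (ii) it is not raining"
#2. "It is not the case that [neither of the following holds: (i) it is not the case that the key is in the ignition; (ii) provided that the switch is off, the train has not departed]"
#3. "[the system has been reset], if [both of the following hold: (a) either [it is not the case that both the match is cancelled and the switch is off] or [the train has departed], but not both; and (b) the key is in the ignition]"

3

Let R = "the switch is on" (True), S = "the match is cancelled" (True), U = "the train has departed" (True), Q = "the system has been reset" (False), P = "it is raining" (False), V = "the key is in the ignition" (False).

#1: Parsed as (R or ((not S nand U) or Q)) or not P

not S = not True = False
not S nand U = False nand True = True
(not S nand U) or Q = True or False = True
R or ((not S nand U) or Q) = True or True = True
not P = not False = True
(R or ((not S nand U) or Q)) or not P = True or True = True
Thus #1 is true.

#2: In symbols: not (not V nor (not R -> not U))

not V = not False = True
not R = not True = False
not U = not True = False
not R -> not U = False -> False = True
not V nor (not R -> not U) = True nor True = False
not (not V nor (not R -> not U)) = not False = True
Hence #2 is true.

#3: In symbols: (((S nand not R) xor U) and V) -> Q

not R = not True = False
S nand not R = True nand False = True
(S nand not R) xor U = True xor True = False
((S nand not R) xor U) and V = False and False = False
(((S nand not R) xor U) and V) -> Q = False -> False = True
Thus #3 is true.

Count: 3.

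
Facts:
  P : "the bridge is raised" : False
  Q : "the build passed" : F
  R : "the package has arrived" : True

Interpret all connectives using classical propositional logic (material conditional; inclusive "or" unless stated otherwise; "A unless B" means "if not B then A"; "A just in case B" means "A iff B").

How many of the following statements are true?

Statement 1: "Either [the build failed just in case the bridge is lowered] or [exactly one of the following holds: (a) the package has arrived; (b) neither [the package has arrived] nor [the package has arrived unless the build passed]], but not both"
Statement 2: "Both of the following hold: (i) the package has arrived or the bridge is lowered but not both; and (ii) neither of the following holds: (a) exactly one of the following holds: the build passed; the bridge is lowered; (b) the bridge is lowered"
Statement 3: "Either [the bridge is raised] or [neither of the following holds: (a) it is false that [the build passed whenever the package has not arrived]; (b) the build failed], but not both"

0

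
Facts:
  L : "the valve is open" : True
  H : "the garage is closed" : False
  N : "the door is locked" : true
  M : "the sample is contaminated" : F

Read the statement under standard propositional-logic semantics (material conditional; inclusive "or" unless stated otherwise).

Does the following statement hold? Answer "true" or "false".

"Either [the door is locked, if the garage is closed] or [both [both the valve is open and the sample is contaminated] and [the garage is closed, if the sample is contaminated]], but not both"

true

Formalization: (H -> N) xor ((L & M) & (M -> H))

H -> N = F -> T = T
L & M = T & F = F
M -> H = F -> F = T
(L & M) & (M -> H) = F & T = F
(H -> N) xor ((L & M) & (M -> H)) = T xor F = T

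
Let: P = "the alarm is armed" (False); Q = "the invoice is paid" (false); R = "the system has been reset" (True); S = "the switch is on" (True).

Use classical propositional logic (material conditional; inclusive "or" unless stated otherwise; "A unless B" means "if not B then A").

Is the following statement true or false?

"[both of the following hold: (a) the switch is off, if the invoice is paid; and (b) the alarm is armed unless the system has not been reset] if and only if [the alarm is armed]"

True

Values: Q=F, S=T, P=F, R=T.
In symbols: ((Q -> ~S) & (P | ~R)) <-> P

~S = ~T = F
Q -> ~S = F -> F = T
~R = ~T = F
P | ~R = F | F = F
(Q -> ~S) & (P | ~R) = T & F = F
((Q -> ~S) & (P | ~R)) <-> P = F <-> F = T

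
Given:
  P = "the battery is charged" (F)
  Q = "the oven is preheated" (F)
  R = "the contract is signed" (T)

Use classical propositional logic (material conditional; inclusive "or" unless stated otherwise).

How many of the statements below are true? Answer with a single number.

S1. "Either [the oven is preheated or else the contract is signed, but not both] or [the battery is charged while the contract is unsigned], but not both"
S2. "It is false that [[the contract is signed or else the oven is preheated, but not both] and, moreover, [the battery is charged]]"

2

S1: Formalization: (Q xor R) xor (P and not R)

Q xor R = False xor True = True
not R = not True = False
P and not R = False and False = False
(Q xor R) xor (P and not R) = True xor False = True
Hence S1 is true.

S2: Formalization: not ((R xor Q) and P)

R xor Q = True xor False = True
(R xor Q) and P = True and False = False
not ((R xor Q) and P) = not False = True
Thus S2 is true.

True statements: 2 (S1, S2).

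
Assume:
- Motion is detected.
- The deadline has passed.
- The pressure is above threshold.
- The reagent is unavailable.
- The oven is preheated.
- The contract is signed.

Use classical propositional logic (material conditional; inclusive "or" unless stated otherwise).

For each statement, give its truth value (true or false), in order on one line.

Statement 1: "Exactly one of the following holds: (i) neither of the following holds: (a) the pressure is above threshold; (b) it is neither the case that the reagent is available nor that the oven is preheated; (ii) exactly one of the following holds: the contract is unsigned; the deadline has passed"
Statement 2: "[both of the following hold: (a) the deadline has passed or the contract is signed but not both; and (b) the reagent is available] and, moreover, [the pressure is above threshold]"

Statement 1 True; Statement 2 False

Let P = "the pressure is above threshold" (True), K = "the reagent is available" (False), Q = "the oven is preheated" (True), V = "the contract is signed" (True), W = "the deadline has passed" (True).

Statement 1: This is (P nor (K nor Q)) xor (not V xor W).

K nor Q = False nor True = False
P nor (K nor Q) = True nor False = False
not V = not True = False
not V xor W = False xor True = True
(P nor (K nor Q)) xor (not V xor W) = False xor True = True
Hence Statement 1 is true.

Statement 2: Parsed as ((W xor V) and K) and P

W xor V = True xor True = False
(W xor V) and K = False and False = False
((W xor V) and K) and P = False and True = False
Thus Statement 2 is false.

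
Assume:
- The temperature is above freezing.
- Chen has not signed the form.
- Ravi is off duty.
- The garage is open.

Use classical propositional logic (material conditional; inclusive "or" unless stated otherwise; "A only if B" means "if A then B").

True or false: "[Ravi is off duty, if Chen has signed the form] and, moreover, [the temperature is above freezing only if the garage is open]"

true

Let Q = "Chen has signed the form" (False), R = "Ravi is on call" (False), P = "the temperature is below freezing" (False), S = "the garage is closed" (False).
Parsed as (Q -> not R) and (not P -> not S)

not R = not False = True
Q -> not R = False -> True = True
not P = not False = True
not S = not False = True
not P -> not S = True -> True = True
(Q -> not R) and (not P -> not S) = True and True = True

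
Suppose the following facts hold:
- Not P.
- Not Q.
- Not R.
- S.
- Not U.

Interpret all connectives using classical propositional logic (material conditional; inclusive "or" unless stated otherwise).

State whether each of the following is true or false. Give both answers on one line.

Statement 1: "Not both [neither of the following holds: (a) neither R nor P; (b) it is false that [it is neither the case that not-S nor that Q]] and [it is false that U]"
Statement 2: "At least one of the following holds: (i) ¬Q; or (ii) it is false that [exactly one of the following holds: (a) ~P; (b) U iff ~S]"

Statement 1: This is ((R nor P) nor ~(~S nor Q)) nand ~U.

R nor P = F nor F = T
~S = ~T = F
~S nor Q = F nor F = T
~(~S nor Q) = ~T = F
(R nor P) nor ~(~S nor Q) = T nor F = F
~U = ~F = T
((R nor P) nor ~(~S nor Q)) nand ~U = F nand T = T
Hence Statement 1 is true.

Statement 2: Parsed as ~Q | ~(~P xor (U <-> ~S))

~Q = ~F = T
~P = ~F = T
~S = ~T = F
U <-> ~S = F <-> F = T
~P xor (U <-> ~S) = T xor T = F
~(~P xor (U <-> ~S)) = ~F = T
~Q | ~(~P xor (U <-> ~S)) = T | T = T
Thus Statement 2 is true.

Statement 1 True; Statement 2 True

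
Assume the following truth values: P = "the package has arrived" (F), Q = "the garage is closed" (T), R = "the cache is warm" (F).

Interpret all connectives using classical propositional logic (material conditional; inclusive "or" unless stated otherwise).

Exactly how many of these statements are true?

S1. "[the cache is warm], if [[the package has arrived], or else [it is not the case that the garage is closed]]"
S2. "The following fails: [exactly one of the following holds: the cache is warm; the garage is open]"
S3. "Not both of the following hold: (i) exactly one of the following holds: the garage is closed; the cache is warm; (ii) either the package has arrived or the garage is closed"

2

S1: Parsed as (P or not Q) -> R

not Q = not True = False
P or not Q = False or False = False
(P or not Q) -> R = False -> False = True
Thus S1 is true.

S2: In symbols: not (R xor not Q)

not Q = not True = False
R xor not Q = False xor False = False
not (R xor not Q) = not False = True
So S2 is true.

S3: Parsed as (Q xor R) nand (P or Q)

Q xor R = True xor False = True
P or Q = False or True = True
(Q xor R) nand (P or Q) = True nand True = False
Hence S3 is false.

Count: 2.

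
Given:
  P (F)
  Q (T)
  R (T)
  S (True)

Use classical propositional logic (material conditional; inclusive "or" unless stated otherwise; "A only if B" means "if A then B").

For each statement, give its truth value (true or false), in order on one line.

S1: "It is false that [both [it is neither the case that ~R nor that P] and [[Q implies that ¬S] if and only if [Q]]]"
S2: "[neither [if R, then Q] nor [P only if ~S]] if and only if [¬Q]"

S1 True, S2 True

S1: This is not ((not R nor P) and ((Q -> not S) iff Q)).

not R = not True = False
not R nor P = False nor False = True
not S = not True = False
Q -> not S = True -> False = False
(Q -> not S) iff Q = False iff True = False
(not R nor P) and ((Q -> not S) iff Q) = True and False = False
not ((not R nor P) and ((Q -> not S) iff Q)) = not False = True
Thus S1 is true.

S2: This is ((R -> Q) nor (P -> not S)) iff not Q.

R -> Q = True -> True = True
not S = not True = False
P -> not S = False -> False = True
(R -> Q) nor (P -> not S) = True nor True = False
not Q = not True = False
((R -> Q) nor (P -> not S)) iff not Q = False iff False = True
Thus S2 is true.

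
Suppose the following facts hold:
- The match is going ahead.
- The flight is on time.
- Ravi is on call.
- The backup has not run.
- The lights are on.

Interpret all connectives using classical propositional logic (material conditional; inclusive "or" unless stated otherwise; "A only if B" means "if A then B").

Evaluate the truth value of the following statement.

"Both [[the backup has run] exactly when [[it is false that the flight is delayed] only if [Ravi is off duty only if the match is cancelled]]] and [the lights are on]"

False

Let L = "the backup has run" (F), N = "the flight is delayed" (F), K = "Ravi is on call" (T), G = "the match is cancelled" (F), U = "the lights are on" (T).
Formalization: (L ↔ (¬N → (¬K → G))) ∧ U

¬N = ¬F = T
¬K = ¬T = F
¬K → G = F → F = T
¬N → (¬K → G) = T → T = T
L ↔ (¬N → (¬K → G)) = F ↔ T = F
(L ↔ (¬N → (¬K → G))) ∧ U = F ∧ T = F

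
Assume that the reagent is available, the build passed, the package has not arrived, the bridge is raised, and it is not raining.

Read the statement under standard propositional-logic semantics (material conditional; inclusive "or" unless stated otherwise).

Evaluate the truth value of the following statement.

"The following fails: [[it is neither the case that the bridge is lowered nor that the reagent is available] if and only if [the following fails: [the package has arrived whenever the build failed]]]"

Let U = "the bridge is raised" (T), G = "the reagent is available" (T), P = "the build passed" (T), V = "the package has arrived" (F).
Parsed as ¬((¬U ↓ G) ↔ ¬(¬P → V))

¬U = ¬T = F
¬U ↓ G = F ↓ T = F
¬P = ¬T = F
¬P → V = F → F = T
¬(¬P → V) = ¬T = F
(¬U ↓ G) ↔ ¬(¬P → V) = F ↔ F = T
¬((¬U ↓ G) ↔ ¬(¬P → V)) = ¬T = F

False.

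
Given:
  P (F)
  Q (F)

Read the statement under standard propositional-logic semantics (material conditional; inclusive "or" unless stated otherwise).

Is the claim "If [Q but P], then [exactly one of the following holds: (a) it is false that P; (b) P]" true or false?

This is (Q and P) -> (not P xor P).

Q and P = False and False = False
not P = not False = True
not P xor P = True xor False = True
(Q and P) -> (not P xor P) = False -> True = True

True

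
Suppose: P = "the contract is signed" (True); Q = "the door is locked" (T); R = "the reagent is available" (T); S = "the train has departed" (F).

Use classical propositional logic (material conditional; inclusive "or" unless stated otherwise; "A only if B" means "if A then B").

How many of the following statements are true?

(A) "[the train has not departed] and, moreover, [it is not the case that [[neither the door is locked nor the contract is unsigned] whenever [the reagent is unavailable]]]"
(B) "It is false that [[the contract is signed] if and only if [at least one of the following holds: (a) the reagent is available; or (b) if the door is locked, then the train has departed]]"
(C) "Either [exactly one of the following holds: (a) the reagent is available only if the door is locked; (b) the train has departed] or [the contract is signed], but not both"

0

(A): Formalization: not S and not (not R -> (Q nor not P))

not S = not False = True
not R = not True = False
not P = not True = False
Q nor not P = True nor False = False
not R -> (Q nor not P) = False -> False = True
not (not R -> (Q nor not P)) = not True = False
not S and not (not R -> (Q nor not P)) = True and False = False
Hence (A) is false.

(B): Parsed as not (P iff (R or (Q -> S)))

Q -> S = True -> False = False
R or (Q -> S) = True or False = True
P iff (R or (Q -> S)) = True iff True = True
not (P iff (R or (Q -> S))) = not True = False
Hence (B) is false.

(C): In symbols: ((R -> Q) xor S) xor P

R -> Q = True -> True = True
(R -> Q) xor S = True xor False = True
((R -> Q) xor S) xor P = True xor True = False
So (C) is false.

True statements: 0 (none).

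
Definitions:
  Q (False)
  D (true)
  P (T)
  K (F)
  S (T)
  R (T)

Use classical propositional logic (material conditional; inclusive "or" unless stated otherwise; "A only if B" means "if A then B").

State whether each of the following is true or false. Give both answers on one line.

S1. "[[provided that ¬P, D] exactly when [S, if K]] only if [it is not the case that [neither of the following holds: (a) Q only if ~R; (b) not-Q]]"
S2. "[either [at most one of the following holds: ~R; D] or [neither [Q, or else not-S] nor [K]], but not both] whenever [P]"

S1: This is ((not P -> D) iff (K -> S)) -> not ((Q -> not R) nor not Q).

not P = not True = False
not P -> D = False -> True = True
K -> S = False -> True = True
(not P -> D) iff (K -> S) = True iff True = True
not R = not True = False
Q -> not R = False -> False = True
not Q = not False = True
(Q -> not R) nor not Q = True nor True = False
not ((Q -> not R) nor not Q) = not False = True
((not P -> D) iff (K -> S)) -> not ((Q -> not R) nor not Q) = True -> True = True
So S1 is true.

S2: In symbols: P -> ((not R nand D) xor ((Q or not S) nor K))

not R = not True = False
not R nand D = False nand True = True
not S = not True = False
Q or not S = False or False = False
(Q or not S) nor K = False nor False = True
(not R nand D) xor ((Q or not S) nor K) = True xor True = False
P -> ((not R nand D) xor ((Q or not S) nor K)) = True -> False = False
Hence S2 is false.

S1 true, S2 false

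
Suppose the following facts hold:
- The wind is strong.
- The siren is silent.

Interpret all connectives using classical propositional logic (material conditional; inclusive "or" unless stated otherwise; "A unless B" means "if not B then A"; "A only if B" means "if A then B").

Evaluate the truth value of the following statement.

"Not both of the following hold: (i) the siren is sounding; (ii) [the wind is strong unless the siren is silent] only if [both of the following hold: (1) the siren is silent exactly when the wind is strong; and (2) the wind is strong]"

Let Q = "the siren is sounding" (F), P = "the wind is strong" (T).
Formalization: Q nand ((P | ~Q) -> ((~Q <-> P) & P))

~Q = ~F = T
P | ~Q = T | T = T
~Q = ~F = T
~Q <-> P = T <-> T = T
(~Q <-> P) & P = T & T = T
(P | ~Q) -> ((~Q <-> P) & P) = T -> T = T
Q nand ((P | ~Q) -> ((~Q <-> P) & P)) = F nand T = T

true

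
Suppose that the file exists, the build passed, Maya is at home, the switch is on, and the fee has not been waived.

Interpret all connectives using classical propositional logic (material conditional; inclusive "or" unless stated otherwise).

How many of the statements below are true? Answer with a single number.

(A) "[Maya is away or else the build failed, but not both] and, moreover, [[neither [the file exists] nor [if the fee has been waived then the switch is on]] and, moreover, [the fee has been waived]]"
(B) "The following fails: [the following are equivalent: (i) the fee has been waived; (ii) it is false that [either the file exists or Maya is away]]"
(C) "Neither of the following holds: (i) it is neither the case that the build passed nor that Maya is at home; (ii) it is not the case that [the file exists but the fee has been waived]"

0

Let R = "Maya is at home" (T), Q = "the build passed" (T), P = "the file exists" (T), U = "the fee has been waived" (F), S = "the switch is on" (T).

(A): In symbols: (¬R ⊕ ¬Q) ∧ ((P ↓ (U → S)) ∧ U)

¬R = ¬T = F
¬Q = ¬T = F
¬R ⊕ ¬Q = F ⊕ F = F
U → S = F → T = T
P ↓ (U → S) = T ↓ T = F
(P ↓ (U → S)) ∧ U = F ∧ F = F
(¬R ⊕ ¬Q) ∧ ((P ↓ (U → S)) ∧ U) = F ∧ F = F
Hence (A) is false.

(B): Parsed as ¬(U ↔ ¬(P ∨ ¬R))

¬R = ¬T = F
P ∨ ¬R = T ∨ F = T
¬(P ∨ ¬R) = ¬T = F
U ↔ ¬(P ∨ ¬R) = F ↔ F = T
¬(U ↔ ¬(P ∨ ¬R)) = ¬T = F
Hence (B) is false.

(C): Formalization: (Q ↓ R) ↓ ¬(P ∧ U)

Q ↓ R = T ↓ T = F
P ∧ U = T ∧ F = F
¬(P ∧ U) = ¬F = T
(Q ↓ R) ↓ ¬(P ∧ U) = F ↓ T = F
Thus (C) is false.

0 of the 3 statements are true (none).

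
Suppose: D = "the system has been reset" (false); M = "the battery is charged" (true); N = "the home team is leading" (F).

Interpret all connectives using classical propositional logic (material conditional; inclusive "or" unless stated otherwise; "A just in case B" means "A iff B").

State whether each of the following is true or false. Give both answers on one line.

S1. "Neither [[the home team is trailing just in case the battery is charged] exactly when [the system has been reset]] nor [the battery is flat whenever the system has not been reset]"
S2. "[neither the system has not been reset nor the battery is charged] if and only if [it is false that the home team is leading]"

S1: In symbols: ((¬N ↔ M) ↔ D) ↓ (¬D → ¬M)

¬N = ¬F = T
¬N ↔ M = T ↔ T = T
(¬N ↔ M) ↔ D = T ↔ F = F
¬D = ¬F = T
¬M = ¬T = F
¬D → ¬M = T → F = F
((¬N ↔ M) ↔ D) ↓ (¬D → ¬M) = F ↓ F = T
Hence S1 is true.

S2: In symbols: (¬D ↓ M) ↔ ¬N

¬D = ¬F = T
¬D ↓ M = T ↓ T = F
¬N = ¬F = T
(¬D ↓ M) ↔ ¬N = F ↔ T = F
Thus S2 is false.

S1 True, S2 False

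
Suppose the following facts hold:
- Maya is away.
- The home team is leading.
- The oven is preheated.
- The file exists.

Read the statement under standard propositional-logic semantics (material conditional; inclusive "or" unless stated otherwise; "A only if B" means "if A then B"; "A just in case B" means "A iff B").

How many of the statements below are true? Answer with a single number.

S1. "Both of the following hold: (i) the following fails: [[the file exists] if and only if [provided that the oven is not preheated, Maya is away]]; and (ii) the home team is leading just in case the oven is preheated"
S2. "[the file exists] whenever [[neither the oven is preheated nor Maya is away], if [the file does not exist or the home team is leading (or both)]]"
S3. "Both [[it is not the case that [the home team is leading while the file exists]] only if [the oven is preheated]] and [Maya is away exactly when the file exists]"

Let S = "the file exists" (T), R = "the oven is preheated" (T), P = "Maya is at home" (F), Q = "the home team is leading" (T).

S1: In symbols: ¬(S ↔ (¬R → ¬P)) ∧ (Q ↔ R)

¬R = ¬T = F
¬P = ¬F = T
¬R → ¬P = F → T = T
S ↔ (¬R → ¬P) = T ↔ T = T
¬(S ↔ (¬R → ¬P)) = ¬T = F
Q ↔ R = T ↔ T = T
¬(S ↔ (¬R → ¬P)) ∧ (Q ↔ R) = F ∧ T = F
Hence S1 is false.

S2: Parsed as ((¬S ∨ Q) → (R ↓ ¬P)) → S

¬S = ¬T = F
¬S ∨ Q = F ∨ T = T
¬P = ¬F = T
R ↓ ¬P = T ↓ T = F
(¬S ∨ Q) → (R ↓ ¬P) = T → F = F
((¬S ∨ Q) → (R ↓ ¬P)) → S = F → T = T
Hence S2 is true.

S3: In symbols: (¬(Q ∧ S) → R) ∧ (¬P ↔ S)

Q ∧ S = T ∧ T = T
¬(Q ∧ S) = ¬T = F
¬(Q ∧ S) → R = F → T = T
¬P = ¬F = T
¬P ↔ S = T ↔ T = T
(¬(Q ∧ S) → R) ∧ (¬P ↔ S) = T ∧ T = T
Hence S3 is true.

2 of the 3 statements are true.

2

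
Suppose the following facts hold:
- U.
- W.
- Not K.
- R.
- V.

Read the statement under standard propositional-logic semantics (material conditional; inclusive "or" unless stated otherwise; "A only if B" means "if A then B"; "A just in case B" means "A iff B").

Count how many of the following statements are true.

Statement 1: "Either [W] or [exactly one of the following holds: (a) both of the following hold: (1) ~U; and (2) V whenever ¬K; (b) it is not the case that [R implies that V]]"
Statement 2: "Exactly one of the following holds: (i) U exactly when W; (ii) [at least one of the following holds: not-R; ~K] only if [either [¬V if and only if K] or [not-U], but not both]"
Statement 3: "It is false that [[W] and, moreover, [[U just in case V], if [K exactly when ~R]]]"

1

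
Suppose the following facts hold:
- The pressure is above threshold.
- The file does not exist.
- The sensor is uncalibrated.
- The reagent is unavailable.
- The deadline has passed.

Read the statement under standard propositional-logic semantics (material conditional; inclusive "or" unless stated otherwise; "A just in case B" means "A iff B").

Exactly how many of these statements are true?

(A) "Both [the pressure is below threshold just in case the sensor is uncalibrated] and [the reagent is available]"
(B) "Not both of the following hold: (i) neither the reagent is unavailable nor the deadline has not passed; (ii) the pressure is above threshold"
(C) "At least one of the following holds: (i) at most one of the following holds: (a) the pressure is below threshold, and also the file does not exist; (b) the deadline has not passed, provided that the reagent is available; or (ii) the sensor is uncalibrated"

Let G = "the pressure is above threshold" (T), S = "the sensor is calibrated" (F), M = "the reagent is available" (F), W = "the deadline has passed" (T), U = "the file exists" (F).

(A): Parsed as (¬G ↔ ¬S) ∧ M

¬G = ¬T = F
¬S = ¬F = T
¬G ↔ ¬S = F ↔ T = F
(¬G ↔ ¬S) ∧ M = F ∧ F = F
Thus (A) is false.

(B): Formalization: (¬M ↓ ¬W) ↑ G

¬M = ¬F = T
¬W = ¬T = F
¬M ↓ ¬W = T ↓ F = F
(¬M ↓ ¬W) ↑ G = F ↑ T = T
Thus (B) is true.

(C): This is ((¬G ∧ ¬U) ↑ (M → ¬W)) ∨ ¬S.

¬G = ¬T = F
¬U = ¬F = T
¬G ∧ ¬U = F ∧ T = F
¬W = ¬T = F
M → ¬W = F → F = T
(¬G ∧ ¬U) ↑ (M → ¬W) = F ↑ T = T
¬S = ¬F = T
((¬G ∧ ¬U) ↑ (M → ¬W)) ∨ ¬S = T ∨ T = T
Hence (C) is true.

2 of the 3 statements are true ((B), (C)).

2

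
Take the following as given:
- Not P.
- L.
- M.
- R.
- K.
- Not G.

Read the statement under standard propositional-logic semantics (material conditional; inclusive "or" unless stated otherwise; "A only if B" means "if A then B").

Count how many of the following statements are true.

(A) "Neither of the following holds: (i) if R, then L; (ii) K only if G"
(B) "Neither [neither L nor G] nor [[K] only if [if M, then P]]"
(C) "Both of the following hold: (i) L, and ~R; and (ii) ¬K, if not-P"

1

(A): Parsed as (R → L) ↓ (K → G)

R → L = T → T = T
K → G = T → F = F
(R → L) ↓ (K → G) = T ↓ F = F
Thus (A) is false.

(B): Parsed as (L ↓ G) ↓ (K → (M → P))

L ↓ G = T ↓ F = F
M → P = T → F = F
K → (M → P) = T → F = F
(L ↓ G) ↓ (K → (M → P)) = F ↓ F = T
Thus (B) is true.

(C): Parsed as (L ∧ ¬R) ∧ (¬P → ¬K)

¬R = ¬T = F
L ∧ ¬R = T ∧ F = F
¬P = ¬F = T
¬K = ¬T = F
¬P → ¬K = T → F = F
(L ∧ ¬R) ∧ (¬P → ¬K) = F ∧ F = F
Hence (C) is false.

Count: 1.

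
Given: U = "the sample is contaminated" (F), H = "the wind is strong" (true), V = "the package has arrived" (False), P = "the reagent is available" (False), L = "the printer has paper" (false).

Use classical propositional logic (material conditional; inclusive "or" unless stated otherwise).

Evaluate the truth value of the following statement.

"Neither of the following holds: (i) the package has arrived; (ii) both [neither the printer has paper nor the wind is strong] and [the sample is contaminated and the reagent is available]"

True

This is V nor ((L nor H) & (U & P)).

L nor H = F nor T = F
U & P = F & F = F
(L nor H) & (U & P) = F & F = F
V nor ((L nor H) & (U & P)) = F nor F = T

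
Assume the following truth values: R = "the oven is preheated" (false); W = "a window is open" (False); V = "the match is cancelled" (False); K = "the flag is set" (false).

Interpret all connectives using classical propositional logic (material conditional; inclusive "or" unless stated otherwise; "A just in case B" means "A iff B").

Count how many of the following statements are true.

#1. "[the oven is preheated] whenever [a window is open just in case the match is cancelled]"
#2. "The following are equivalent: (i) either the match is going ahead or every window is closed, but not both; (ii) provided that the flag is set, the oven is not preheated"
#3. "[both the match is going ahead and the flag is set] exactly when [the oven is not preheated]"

#1: Formalization: (W <-> V) -> R

W <-> V = F <-> F = T
(W <-> V) -> R = T -> F = F
So #1 is false.

#2: This is (~V xor ~W) <-> (K -> ~R).

~V = ~F = T
~W = ~F = T
~V xor ~W = T xor T = F
~R = ~F = T
K -> ~R = F -> T = T
(~V xor ~W) <-> (K -> ~R) = F <-> T = F
So #2 is false.

#3: Parsed as (~V & K) <-> ~R

~V = ~F = T
~V & K = T & F = F
~R = ~F = T
(~V & K) <-> ~R = F <-> T = F
So #3 is false.

Count: 0.

0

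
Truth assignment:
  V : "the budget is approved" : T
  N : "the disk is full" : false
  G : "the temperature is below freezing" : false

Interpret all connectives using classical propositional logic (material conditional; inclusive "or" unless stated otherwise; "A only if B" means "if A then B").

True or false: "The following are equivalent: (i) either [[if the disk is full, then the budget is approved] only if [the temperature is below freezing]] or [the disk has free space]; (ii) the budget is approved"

Values: N=False, V=True, G=False.
Parsed as (((N -> V) -> G) or not N) iff V

N -> V = False -> True = True
(N -> V) -> G = True -> False = False
not N = not False = True
((N -> V) -> G) or not N = False or True = True
(((N -> V) -> G) or not N) iff V = True iff True = True

True.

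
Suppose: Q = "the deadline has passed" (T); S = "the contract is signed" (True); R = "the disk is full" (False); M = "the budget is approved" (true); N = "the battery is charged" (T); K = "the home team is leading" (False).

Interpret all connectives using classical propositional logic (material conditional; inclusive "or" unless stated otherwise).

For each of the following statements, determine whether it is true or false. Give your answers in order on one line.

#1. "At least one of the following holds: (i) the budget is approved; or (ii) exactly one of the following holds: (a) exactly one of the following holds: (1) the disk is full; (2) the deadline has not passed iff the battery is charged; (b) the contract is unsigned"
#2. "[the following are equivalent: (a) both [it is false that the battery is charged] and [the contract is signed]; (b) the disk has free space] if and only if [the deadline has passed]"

#1 T / #2 F

#1: Formalization: M ∨ ((R ⊕ (¬Q ↔ N)) ⊕ ¬S)

¬Q = ¬T = F
¬Q ↔ N = F ↔ T = F
R ⊕ (¬Q ↔ N) = F ⊕ F = F
¬S = ¬T = F
(R ⊕ (¬Q ↔ N)) ⊕ ¬S = F ⊕ F = F
M ∨ ((R ⊕ (¬Q ↔ N)) ⊕ ¬S) = T ∨ F = T
Hence #1 is true.

#2: Formalization: ((¬N ∧ S) ↔ ¬R) ↔ Q

¬N = ¬T = F
¬N ∧ S = F ∧ T = F
¬R = ¬F = T
(¬N ∧ S) ↔ ¬R = F ↔ T = F
((¬N ∧ S) ↔ ¬R) ↔ Q = F ↔ T = F
Hence #2 is false.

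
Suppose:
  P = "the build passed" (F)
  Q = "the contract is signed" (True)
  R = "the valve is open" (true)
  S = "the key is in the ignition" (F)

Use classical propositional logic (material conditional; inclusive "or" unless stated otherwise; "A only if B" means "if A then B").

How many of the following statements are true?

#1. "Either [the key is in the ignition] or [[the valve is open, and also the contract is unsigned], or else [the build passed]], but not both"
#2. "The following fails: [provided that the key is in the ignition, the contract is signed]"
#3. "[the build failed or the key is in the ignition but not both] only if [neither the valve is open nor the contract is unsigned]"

#1: In symbols: S xor ((R & ~Q) | P)

~Q = ~T = F
R & ~Q = T & F = F
(R & ~Q) | P = F | F = F
S xor ((R & ~Q) | P) = F xor F = F
Thus #1 is false.

#2: In symbols: ~(S -> Q)

S -> Q = F -> T = T
~(S -> Q) = ~T = F
So #2 is false.

#3: In symbols: (~P xor S) -> (R nor ~Q)

~P = ~F = T
~P xor S = T xor F = T
~Q = ~T = F
R nor ~Q = T nor F = F
(~P xor S) -> (R nor ~Q) = T -> F = F
Thus #3 is false.

0 of the 3 statements are true (none).

0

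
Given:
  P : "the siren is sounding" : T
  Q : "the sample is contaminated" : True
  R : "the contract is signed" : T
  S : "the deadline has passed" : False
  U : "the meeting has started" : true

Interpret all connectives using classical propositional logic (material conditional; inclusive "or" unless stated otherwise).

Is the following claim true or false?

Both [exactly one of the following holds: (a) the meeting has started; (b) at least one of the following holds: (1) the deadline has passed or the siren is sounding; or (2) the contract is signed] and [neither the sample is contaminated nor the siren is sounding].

Parsed as (U xor ((S or P) or R)) and (Q nor P)

S or P = False or True = True
(S or P) or R = True or True = True
U xor ((S or P) or R) = True xor True = False
Q nor P = True nor True = False
(U xor ((S or P) or R)) and (Q nor P) = False and False = False

false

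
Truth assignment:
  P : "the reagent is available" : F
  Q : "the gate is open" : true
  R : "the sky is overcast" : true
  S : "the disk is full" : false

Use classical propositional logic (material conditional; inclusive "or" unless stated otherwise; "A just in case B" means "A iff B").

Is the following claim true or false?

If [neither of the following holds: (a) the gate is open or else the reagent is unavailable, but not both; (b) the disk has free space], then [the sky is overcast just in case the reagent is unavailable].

true

This is ((Q xor ~P) nor ~S) -> (R <-> ~P).

~P = ~F = T
Q xor ~P = T xor T = F
~S = ~F = T
(Q xor ~P) nor ~S = F nor T = F
~P = ~F = T
R <-> ~P = T <-> T = T
((Q xor ~P) nor ~S) -> (R <-> ~P) = F -> T = T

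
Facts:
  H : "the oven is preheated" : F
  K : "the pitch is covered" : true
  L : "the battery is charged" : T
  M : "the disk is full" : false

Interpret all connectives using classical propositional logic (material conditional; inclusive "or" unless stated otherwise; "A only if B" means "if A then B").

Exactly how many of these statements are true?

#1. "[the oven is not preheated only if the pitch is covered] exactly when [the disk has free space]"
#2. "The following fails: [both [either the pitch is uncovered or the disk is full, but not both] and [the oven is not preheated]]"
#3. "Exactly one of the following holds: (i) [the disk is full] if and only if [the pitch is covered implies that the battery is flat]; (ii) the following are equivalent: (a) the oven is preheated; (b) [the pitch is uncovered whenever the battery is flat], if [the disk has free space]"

#1: Parsed as (¬H → K) ↔ ¬M

¬H = ¬F = T
¬H → K = T → T = T
¬M = ¬F = T
(¬H → K) ↔ ¬M = T ↔ T = T
Thus #1 is true.

#2: This is ¬((¬K ⊕ M) ∧ ¬H).

¬K = ¬T = F
¬K ⊕ M = F ⊕ F = F
¬H = ¬F = T
(¬K ⊕ M) ∧ ¬H = F ∧ T = F
¬((¬K ⊕ M) ∧ ¬H) = ¬F = T
So #2 is true.

#3: This is (M ↔ (K → ¬L)) ⊕ (H ↔ (¬M → (¬L → ¬K))).

¬L = ¬T = F
K → ¬L = T → F = F
M ↔ (K → ¬L) = F ↔ F = T
¬M = ¬F = T
¬L = ¬T = F
¬K = ¬T = F
¬L → ¬K = F → F = T
¬M → (¬L → ¬K) = T → T = T
H ↔ (¬M → (¬L → ¬K)) = F ↔ T = F
(M ↔ (K → ¬L)) ⊕ (H ↔ (¬M → (¬L → ¬K))) = T ⊕ F = T
Hence #3 is true.

True statements: 3 (#1, #2, #3).

3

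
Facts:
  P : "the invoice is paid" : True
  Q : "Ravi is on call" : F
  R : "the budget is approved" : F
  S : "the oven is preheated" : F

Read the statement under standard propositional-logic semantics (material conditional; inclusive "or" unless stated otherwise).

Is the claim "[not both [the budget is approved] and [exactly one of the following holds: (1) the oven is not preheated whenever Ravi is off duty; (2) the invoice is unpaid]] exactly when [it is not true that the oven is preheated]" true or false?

True

This is (R nand ((not Q -> not S) xor not P)) iff not S.

not Q = not False = True
not S = not False = True
not Q -> not S = True -> True = True
not P = not True = False
(not Q -> not S) xor not P = True xor False = True
R nand ((not Q -> not S) xor not P) = False nand True = True
not S = not False = True
(R nand ((not Q -> not S) xor not P)) iff not S = True iff True = True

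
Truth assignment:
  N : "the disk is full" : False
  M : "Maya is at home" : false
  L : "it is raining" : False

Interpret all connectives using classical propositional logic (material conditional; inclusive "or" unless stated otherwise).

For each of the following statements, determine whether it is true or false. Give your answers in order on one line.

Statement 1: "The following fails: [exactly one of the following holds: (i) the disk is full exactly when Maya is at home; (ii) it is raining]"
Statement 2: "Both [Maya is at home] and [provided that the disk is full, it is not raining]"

Statement 1: Parsed as ¬((N ↔ M) ⊕ L)

N ↔ M = F ↔ F = T
(N ↔ M) ⊕ L = T ⊕ F = T
¬((N ↔ M) ⊕ L) = ¬T = F
Thus Statement 1 is false.

Statement 2: Parsed as M ∧ (N → ¬L)

¬L = ¬F = T
N → ¬L = F → T = T
M ∧ (N → ¬L) = F ∧ T = F
Thus Statement 2 is false.

Statement 1 F / Statement 2 F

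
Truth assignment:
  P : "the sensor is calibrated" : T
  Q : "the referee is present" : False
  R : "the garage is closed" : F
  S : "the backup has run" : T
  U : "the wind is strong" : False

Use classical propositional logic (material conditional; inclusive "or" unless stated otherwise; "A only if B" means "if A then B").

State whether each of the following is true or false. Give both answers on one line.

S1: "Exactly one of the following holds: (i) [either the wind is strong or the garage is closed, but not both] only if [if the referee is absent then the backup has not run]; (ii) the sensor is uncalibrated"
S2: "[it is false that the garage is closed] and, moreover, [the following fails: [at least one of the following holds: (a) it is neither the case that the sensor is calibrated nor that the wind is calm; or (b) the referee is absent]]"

S1: Formalization: ((U ⊕ R) → (¬Q → ¬S)) ⊕ ¬P

U ⊕ R = F ⊕ F = F
¬Q = ¬F = T
¬S = ¬T = F
¬Q → ¬S = T → F = F
(U ⊕ R) → (¬Q → ¬S) = F → F = T
¬P = ¬T = F
((U ⊕ R) → (¬Q → ¬S)) ⊕ ¬P = T ⊕ F = T
Thus S1 is true.

S2: Formalization: ¬R ∧ ¬((P ↓ ¬U) ∨ ¬Q)

¬R = ¬F = T
¬U = ¬F = T
P ↓ ¬U = T ↓ T = F
¬Q = ¬F = T
(P ↓ ¬U) ∨ ¬Q = F ∨ T = T
¬((P ↓ ¬U) ∨ ¬Q) = ¬T = F
¬R ∧ ¬((P ↓ ¬U) ∨ ¬Q) = T ∧ F = F
Thus S2 is false.

S1 T, S2 F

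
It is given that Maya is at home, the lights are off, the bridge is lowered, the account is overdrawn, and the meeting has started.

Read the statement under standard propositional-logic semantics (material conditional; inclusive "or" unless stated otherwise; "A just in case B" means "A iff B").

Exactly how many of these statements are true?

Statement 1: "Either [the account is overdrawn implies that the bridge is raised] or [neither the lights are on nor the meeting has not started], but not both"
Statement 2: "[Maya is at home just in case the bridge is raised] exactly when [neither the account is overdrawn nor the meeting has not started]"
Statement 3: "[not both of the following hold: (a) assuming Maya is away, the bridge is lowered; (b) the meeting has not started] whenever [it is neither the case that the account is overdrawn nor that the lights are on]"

Let U = "the account is overdrawn" (True), V = "the bridge is raised" (False), M = "the lights are on" (False), K = "the meeting has started" (True), R = "Maya is at home" (True).

Statement 1: Parsed as (U -> V) xor (M nor not K)

U -> V = True -> False = False
not K = not True = False
M nor not K = False nor False = True
(U -> V) xor (M nor not K) = False xor True = True
Hence Statement 1 is true.

Statement 2: This is (R iff V) iff (U nor not K).

R iff V = True iff False = False
not K = not True = False
U nor not K = True nor False = False
(R iff V) iff (U nor not K) = False iff False = True
Hence Statement 2 is true.

Statement 3: In symbols: (U nor M) -> ((not R -> not V) nand not K)

U nor M = True nor False = False
not R = not True = False
not V = not False = True
not R -> not V = False -> True = True
not K = not True = False
(not R -> not V) nand not K = True nand False = True
(U nor M) -> ((not R -> not V) nand not K) = False -> True = True
So Statement 3 is true.

Count: 3.

3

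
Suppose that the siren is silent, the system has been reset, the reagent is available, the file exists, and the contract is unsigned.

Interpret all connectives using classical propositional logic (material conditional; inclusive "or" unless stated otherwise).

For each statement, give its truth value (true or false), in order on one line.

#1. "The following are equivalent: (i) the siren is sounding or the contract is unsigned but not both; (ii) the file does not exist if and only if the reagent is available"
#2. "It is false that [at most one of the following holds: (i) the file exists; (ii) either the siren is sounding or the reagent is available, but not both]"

#1 false, #2 true

Let V = "the siren is sounding" (F), N = "the contract is signed" (F), L = "the file exists" (T), M = "the reagent is available" (T).

#1: Formalization: (V xor ~N) <-> (~L <-> M)

~N = ~F = T
V xor ~N = F xor T = T
~L = ~T = F
~L <-> M = F <-> T = F
(V xor ~N) <-> (~L <-> M) = T <-> F = F
Hence #1 is false.

#2: In symbols: ~(L nand (V xor M))

V xor M = F xor T = T
L nand (V xor M) = T nand T = F
~(L nand (V xor M)) = ~F = T
So #2 is true.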